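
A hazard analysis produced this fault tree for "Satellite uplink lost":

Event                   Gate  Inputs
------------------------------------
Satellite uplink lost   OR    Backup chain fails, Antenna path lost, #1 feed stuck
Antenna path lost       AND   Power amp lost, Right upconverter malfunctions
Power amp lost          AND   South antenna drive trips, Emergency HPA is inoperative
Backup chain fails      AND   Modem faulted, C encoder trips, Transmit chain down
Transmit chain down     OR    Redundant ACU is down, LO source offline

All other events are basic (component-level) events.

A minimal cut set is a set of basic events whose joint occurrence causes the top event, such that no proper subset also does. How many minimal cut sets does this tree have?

Transmit chain down [OR]: union of children's cut sets → 2 cut set(s).
Backup chain fails [AND]: one cut set from each child combined → 1 × 1 × 2 = 2 cut set(s).
Power amp lost [AND]: one cut set from each child combined → 1 × 1 = 1 cut set(s).
Antenna path lost [AND]: one cut set from each child combined → 1 × 1 = 1 cut set(s).
Satellite uplink lost [OR]: union of children's cut sets → 4 cut set(s).
Minimal cut sets: {C encoder trips, Modem faulted, Redundant ACU is down}; {C encoder trips, LO source offline, Modem faulted}; {Emergency HPA is inoperative, Right upconverter malfunctions, South antenna drive trips}; {#1 feed stuck}.

4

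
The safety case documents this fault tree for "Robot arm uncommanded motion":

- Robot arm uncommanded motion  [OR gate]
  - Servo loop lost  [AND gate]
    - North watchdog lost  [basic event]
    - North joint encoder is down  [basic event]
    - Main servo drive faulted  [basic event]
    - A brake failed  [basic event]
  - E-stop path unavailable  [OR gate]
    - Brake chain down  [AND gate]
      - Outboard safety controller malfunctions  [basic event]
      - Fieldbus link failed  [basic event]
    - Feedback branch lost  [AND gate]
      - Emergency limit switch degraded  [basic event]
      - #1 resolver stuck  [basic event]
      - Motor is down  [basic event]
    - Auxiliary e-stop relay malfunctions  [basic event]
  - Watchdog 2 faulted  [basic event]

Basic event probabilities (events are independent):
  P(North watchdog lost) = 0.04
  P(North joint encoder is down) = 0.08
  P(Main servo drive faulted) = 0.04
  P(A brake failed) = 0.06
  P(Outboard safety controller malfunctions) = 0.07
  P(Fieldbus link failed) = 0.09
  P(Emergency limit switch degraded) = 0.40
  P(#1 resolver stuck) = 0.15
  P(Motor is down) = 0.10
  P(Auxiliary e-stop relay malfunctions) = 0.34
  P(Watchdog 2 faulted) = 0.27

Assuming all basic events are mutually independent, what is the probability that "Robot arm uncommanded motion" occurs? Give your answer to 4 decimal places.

P(Servo loop lost) [AND] = 0.04 × 0.08 × 0.04 × 0.06 = 0.000008
P(Brake chain down) [AND] = 0.07 × 0.09 = 0.006300
P(Feedback branch lost) [AND] = 0.40 × 0.15 × 0.10 = 0.006000
P(E-stop path unavailable) [OR] = 1 − (1−0.006300) × (1−0.006000) × (1−0.34) = 0.348093
P(Robot arm uncommanded motion) [OR] = 1 − (1−0.000008) × (1−0.348093) × (1−0.27) = 0.524112
Rounded to 4 decimal places: P(Robot arm uncommanded motion) ≈ 0.5241.

0.5241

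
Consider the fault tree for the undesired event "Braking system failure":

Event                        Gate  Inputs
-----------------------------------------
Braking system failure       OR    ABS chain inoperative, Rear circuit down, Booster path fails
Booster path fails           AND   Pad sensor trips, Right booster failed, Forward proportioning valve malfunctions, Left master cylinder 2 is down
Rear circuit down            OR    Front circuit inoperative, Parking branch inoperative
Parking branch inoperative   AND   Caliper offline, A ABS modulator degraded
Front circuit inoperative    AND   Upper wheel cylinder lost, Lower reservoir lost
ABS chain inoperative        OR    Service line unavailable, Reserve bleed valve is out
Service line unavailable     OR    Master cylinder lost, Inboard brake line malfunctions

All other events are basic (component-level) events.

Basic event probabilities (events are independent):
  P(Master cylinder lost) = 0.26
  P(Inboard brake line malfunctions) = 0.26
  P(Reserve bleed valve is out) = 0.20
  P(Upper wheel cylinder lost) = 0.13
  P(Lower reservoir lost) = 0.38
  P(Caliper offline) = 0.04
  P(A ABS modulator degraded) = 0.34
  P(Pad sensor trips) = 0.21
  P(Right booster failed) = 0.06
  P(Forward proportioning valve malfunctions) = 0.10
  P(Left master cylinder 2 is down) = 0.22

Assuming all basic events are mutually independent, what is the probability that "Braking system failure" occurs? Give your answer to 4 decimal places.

0.5893

P(Service line unavailable) [OR] = 1 − (1−0.26) × (1−0.26) = 0.452400
P(ABS chain inoperative) [OR] = 1 − (1−0.452400) × (1−0.20) = 0.561920
P(Front circuit inoperative) [AND] = 0.13 × 0.38 = 0.049400
P(Parking branch inoperative) [AND] = 0.04 × 0.34 = 0.013600
P(Rear circuit down) [OR] = 1 − (1−0.049400) × (1−0.013600) = 0.062328
P(Booster path fails) [AND] = 0.21 × 0.06 × 0.10 × 0.22 = 0.000277
P(Braking system failure) [OR] = 1 − (1−0.561920) × (1−0.062328) × (1−0.000277) = 0.589338
Rounded to 4 decimal places: P(Braking system failure) ≈ 0.5893.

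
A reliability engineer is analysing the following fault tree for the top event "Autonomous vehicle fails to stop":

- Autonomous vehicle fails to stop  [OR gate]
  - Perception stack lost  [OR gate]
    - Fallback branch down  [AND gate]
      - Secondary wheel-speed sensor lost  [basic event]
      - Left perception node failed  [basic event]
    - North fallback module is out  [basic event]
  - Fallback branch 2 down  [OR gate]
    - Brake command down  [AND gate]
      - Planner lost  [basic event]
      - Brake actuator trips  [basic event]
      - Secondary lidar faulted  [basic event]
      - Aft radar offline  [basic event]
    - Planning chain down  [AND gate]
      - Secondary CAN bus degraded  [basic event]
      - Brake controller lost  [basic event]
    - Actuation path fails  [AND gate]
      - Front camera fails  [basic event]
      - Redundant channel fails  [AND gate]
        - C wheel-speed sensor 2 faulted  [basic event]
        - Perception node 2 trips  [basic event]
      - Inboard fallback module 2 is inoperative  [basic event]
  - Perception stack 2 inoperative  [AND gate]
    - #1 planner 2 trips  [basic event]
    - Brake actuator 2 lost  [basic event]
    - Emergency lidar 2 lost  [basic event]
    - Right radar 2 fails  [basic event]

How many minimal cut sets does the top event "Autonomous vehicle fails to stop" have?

Fallback branch down [AND]: one cut set from each child combined → 1 × 1 = 1 cut set(s).
Perception stack lost [OR]: union of children's cut sets → 2 cut set(s).
Brake command down [AND]: one cut set from each child combined → 1 × 1 × 1 × 1 = 1 cut set(s).
Planning chain down [AND]: one cut set from each child combined → 1 × 1 = 1 cut set(s).
Redundant channel fails [AND]: one cut set from each child combined → 1 × 1 = 1 cut set(s).
Actuation path fails [AND]: one cut set from each child combined → 1 × 1 × 1 = 1 cut set(s).
Fallback branch 2 down [OR]: union of children's cut sets → 3 cut set(s).
Perception stack 2 inoperative [AND]: one cut set from each child combined → 1 × 1 × 1 × 1 = 1 cut set(s).
Autonomous vehicle fails to stop [OR]: union of children's cut sets → 6 cut set(s).
Minimal cut sets: {Left perception node failed, Secondary wheel-speed sensor lost}; {North fallback module is out}; {Aft radar offline, Brake actuator trips, Planner lost, Secondary lidar faulted}; {Brake controller lost, Secondary CAN bus degraded}; {C wheel-speed sensor 2 faulted, Front camera fails, Inboard fallback module 2 is inoperative, Perception node 2 trips}; {#1 planner 2 trips, Brake actuator 2 lost, Emergency lidar 2 lost, Right radar 2 fails}.

6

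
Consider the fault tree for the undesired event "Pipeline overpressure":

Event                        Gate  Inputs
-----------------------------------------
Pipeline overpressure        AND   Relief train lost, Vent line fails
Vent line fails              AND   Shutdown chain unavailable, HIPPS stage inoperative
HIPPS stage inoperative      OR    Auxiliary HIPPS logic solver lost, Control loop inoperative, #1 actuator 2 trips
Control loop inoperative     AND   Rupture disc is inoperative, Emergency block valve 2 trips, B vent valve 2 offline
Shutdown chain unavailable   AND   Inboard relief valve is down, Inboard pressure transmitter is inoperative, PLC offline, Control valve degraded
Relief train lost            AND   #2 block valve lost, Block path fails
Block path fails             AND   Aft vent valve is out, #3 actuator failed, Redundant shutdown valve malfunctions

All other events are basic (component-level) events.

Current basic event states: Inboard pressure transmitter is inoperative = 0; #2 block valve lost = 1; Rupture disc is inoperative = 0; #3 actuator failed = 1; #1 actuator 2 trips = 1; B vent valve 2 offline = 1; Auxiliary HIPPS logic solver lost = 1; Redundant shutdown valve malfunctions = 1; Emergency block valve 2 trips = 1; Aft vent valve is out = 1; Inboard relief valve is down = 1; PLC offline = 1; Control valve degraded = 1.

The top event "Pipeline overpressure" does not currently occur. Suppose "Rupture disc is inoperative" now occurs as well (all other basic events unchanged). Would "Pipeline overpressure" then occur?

No

Counterfactual: set "Rupture disc is inoperative" to occurred.
Block path fails [AND]: Aft vent valve is out=occurs, #3 actuator failed=occurs, Redundant shutdown valve malfunctions=occurs → all inputs occur → occurs.
Relief train lost [AND]: #2 block valve lost=occurs, Block path fails=occurs → all inputs occur → occurs.
Shutdown chain unavailable [AND]: Inboard relief valve is down=occurs, Inboard pressure transmitter is inoperative=not, PLC offline=occurs, Control valve degraded=occurs → not all inputs occur → does not occur.
Control loop inoperative [AND]: Rupture disc is inoperative=occurs, Emergency block valve 2 trips=occurs, B vent valve 2 offline=occurs → all inputs occur → occurs.
HIPPS stage inoperative [OR]: Auxiliary HIPPS logic solver lost=occurs, Control loop inoperative=occurs, #1 actuator 2 trips=occurs → at least one input occurs → occurs.
Vent line fails [AND]: Shutdown chain unavailable=not, HIPPS stage inoperative=occurs → not all inputs occur → does not occur.
Pipeline overpressure [AND]: Relief train lost=occurs, Vent line fails=not → not all inputs occur → does not occur.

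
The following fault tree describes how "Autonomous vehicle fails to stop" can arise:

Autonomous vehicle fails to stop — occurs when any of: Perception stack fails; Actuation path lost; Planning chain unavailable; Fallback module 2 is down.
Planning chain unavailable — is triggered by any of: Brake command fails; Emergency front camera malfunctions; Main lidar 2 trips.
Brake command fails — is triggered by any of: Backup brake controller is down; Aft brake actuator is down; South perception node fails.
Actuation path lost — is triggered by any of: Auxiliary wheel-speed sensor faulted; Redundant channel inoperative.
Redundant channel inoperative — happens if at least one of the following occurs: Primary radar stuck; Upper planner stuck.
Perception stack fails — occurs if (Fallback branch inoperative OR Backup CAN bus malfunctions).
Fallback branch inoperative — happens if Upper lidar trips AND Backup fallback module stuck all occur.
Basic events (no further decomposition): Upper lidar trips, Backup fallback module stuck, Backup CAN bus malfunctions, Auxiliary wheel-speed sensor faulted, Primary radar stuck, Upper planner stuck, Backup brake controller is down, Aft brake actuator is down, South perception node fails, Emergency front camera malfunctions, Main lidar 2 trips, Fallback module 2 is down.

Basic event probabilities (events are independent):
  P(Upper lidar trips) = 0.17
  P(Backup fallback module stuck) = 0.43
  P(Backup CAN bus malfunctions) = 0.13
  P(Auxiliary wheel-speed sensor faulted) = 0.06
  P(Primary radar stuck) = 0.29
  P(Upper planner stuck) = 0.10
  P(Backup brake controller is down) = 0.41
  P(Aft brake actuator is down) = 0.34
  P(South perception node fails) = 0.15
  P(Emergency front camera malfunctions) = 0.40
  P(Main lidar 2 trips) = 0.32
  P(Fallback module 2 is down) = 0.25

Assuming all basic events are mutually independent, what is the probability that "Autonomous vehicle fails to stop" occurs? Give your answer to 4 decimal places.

0.9509

P(Fallback branch inoperative) [AND] = 0.17 × 0.43 = 0.073100
P(Perception stack fails) [OR] = 1 − (1−0.073100) × (1−0.13) = 0.193597
P(Redundant channel inoperative) [OR] = 1 − (1−0.29) × (1−0.10) = 0.361000
P(Actuation path lost) [OR] = 1 − (1−0.06) × (1−0.361000) = 0.399340
P(Brake command fails) [OR] = 1 − (1−0.41) × (1−0.34) × (1−0.15) = 0.669010
P(Planning chain unavailable) [OR] = 1 − (1−0.669010) × (1−0.40) × (1−0.32) = 0.864956
P(Autonomous vehicle fails to stop) [OR] = 1 − (1−0.193597) × (1−0.399340) × (1−0.864956) × (1−0.25) = 0.950941
Rounded to 4 decimal places: P(Autonomous vehicle fails to stop) ≈ 0.9509.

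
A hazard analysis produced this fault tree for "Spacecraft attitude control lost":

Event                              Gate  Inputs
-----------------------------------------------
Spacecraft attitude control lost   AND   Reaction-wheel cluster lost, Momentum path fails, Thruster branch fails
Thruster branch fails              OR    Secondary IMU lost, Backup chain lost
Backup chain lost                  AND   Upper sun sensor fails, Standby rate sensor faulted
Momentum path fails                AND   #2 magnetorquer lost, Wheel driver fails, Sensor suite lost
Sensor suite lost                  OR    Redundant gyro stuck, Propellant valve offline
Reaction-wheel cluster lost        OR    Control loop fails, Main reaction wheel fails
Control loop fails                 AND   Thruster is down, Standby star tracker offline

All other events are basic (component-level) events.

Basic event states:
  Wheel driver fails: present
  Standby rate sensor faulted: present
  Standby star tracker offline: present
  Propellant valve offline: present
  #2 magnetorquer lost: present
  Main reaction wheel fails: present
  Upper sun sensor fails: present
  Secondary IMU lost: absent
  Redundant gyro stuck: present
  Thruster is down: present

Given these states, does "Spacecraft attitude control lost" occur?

Yes

Control loop fails [AND]: Thruster is down=occurs, Standby star tracker offline=occurs → all inputs occur → occurs.
Reaction-wheel cluster lost [OR]: Control loop fails=occurs, Main reaction wheel fails=occurs → at least one input occurs → occurs.
Sensor suite lost [OR]: Redundant gyro stuck=occurs, Propellant valve offline=occurs → at least one input occurs → occurs.
Momentum path fails [AND]: #2 magnetorquer lost=occurs, Wheel driver fails=occurs, Sensor suite lost=occurs → all inputs occur → occurs.
Backup chain lost [AND]: Upper sun sensor fails=occurs, Standby rate sensor faulted=occurs → all inputs occur → occurs.
Thruster branch fails [OR]: Secondary IMU lost=not, Backup chain lost=occurs → at least one input occurs → occurs.
Spacecraft attitude control lost [AND]: Reaction-wheel cluster lost=occurs, Momentum path fails=occurs, Thruster branch fails=occurs → all inputs occur → occurs.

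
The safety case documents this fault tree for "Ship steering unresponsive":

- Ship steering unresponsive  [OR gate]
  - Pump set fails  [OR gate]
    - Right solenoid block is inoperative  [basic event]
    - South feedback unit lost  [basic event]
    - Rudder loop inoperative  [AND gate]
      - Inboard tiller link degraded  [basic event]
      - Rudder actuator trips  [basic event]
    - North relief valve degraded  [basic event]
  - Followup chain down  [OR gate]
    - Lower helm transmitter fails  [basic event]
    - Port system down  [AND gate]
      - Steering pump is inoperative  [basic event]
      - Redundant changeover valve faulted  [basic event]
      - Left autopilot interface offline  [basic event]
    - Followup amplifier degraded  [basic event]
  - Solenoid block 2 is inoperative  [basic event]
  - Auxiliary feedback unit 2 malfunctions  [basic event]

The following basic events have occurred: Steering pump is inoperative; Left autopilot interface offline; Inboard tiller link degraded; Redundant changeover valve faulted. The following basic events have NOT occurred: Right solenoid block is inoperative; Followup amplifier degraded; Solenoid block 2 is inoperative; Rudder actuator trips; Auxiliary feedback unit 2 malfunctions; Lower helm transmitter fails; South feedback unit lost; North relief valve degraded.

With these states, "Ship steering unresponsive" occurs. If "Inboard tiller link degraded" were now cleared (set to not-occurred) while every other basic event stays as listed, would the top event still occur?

Yes

Counterfactual: set "Inboard tiller link degraded" to not occurred.
Rudder loop inoperative [AND]: Inboard tiller link degraded=not, Rudder actuator trips=not → not all inputs occur → does not occur.
Pump set fails [OR]: Right solenoid block is inoperative=not, South feedback unit lost=not, Rudder loop inoperative=not, North relief valve degraded=not → no input occurs → does not occur.
Port system down [AND]: Steering pump is inoperative=occurs, Redundant changeover valve faulted=occurs, Left autopilot interface offline=occurs → all inputs occur → occurs.
Followup chain down [OR]: Lower helm transmitter fails=not, Port system down=occurs, Followup amplifier degraded=not → at least one input occurs → occurs.
Ship steering unresponsive [OR]: Pump set fails=not, Followup chain down=occurs, Solenoid block 2 is inoperative=not, Auxiliary feedback unit 2 malfunctions=not → at least one input occurs → occurs.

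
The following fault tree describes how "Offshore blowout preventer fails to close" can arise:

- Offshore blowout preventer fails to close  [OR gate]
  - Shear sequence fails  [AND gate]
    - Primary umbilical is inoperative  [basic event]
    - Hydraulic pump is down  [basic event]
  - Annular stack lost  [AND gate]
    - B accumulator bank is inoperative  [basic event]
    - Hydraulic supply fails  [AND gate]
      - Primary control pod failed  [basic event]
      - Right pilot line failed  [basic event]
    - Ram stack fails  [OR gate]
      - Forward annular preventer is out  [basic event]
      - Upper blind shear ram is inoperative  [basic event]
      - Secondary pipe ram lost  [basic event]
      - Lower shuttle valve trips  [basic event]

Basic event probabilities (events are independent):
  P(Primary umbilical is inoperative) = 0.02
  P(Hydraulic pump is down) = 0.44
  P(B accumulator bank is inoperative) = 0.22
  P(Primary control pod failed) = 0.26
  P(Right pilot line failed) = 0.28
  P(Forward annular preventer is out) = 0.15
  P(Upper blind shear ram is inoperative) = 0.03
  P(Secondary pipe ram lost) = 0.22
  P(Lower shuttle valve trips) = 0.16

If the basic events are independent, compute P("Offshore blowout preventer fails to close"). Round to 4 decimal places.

0.0161

P(Shear sequence fails) [AND] = 0.02 × 0.44 = 0.008800
P(Hydraulic supply fails) [AND] = 0.26 × 0.28 = 0.072800
P(Ram stack fails) [OR] = 1 − (1−0.15) × (1−0.03) × (1−0.22) × (1−0.16) = 0.459788
P(Annular stack lost) [AND] = 0.22 × 0.072800 × 0.459788 = 0.007364
P(Offshore blowout preventer fails to close) [OR] = 1 − (1−0.008800) × (1−0.007364) = 0.016099
Rounded to 4 decimal places: P(Offshore blowout preventer fails to close) ≈ 0.0161.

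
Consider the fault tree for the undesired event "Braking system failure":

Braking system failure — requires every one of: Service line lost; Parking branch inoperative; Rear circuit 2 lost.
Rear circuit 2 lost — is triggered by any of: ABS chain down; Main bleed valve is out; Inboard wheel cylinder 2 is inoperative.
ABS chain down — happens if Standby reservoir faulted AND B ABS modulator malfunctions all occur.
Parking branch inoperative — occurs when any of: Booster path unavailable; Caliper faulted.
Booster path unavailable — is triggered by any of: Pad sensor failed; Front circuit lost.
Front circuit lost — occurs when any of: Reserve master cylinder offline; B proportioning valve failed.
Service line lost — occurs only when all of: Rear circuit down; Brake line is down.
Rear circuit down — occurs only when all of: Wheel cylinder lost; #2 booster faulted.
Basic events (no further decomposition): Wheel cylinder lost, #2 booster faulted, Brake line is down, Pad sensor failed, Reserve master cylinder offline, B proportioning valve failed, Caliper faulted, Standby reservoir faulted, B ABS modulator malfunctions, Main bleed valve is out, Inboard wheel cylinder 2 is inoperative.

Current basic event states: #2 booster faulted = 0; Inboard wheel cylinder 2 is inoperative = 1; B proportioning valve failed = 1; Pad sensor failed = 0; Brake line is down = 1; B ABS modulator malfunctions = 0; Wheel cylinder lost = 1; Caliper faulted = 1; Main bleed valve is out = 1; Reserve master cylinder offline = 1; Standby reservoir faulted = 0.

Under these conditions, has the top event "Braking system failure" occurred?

No

Rear circuit down [AND]: Wheel cylinder lost=occurs, #2 booster faulted=not → not all inputs occur → does not occur.
Service line lost [AND]: Rear circuit down=not, Brake line is down=occurs → not all inputs occur → does not occur.
Front circuit lost [OR]: Reserve master cylinder offline=occurs, B proportioning valve failed=occurs → at least one input occurs → occurs.
Booster path unavailable [OR]: Pad sensor failed=not, Front circuit lost=occurs → at least one input occurs → occurs.
Parking branch inoperative [OR]: Booster path unavailable=occurs, Caliper faulted=occurs → at least one input occurs → occurs.
ABS chain down [AND]: Standby reservoir faulted=not, B ABS modulator malfunctions=not → not all inputs occur → does not occur.
Rear circuit 2 lost [OR]: ABS chain down=not, Main bleed valve is out=occurs, Inboard wheel cylinder 2 is inoperative=occurs → at least one input occurs → occurs.
Braking system failure [AND]: Service line lost=not, Parking branch inoperative=occurs, Rear circuit 2 lost=occurs → not all inputs occur → does not occur.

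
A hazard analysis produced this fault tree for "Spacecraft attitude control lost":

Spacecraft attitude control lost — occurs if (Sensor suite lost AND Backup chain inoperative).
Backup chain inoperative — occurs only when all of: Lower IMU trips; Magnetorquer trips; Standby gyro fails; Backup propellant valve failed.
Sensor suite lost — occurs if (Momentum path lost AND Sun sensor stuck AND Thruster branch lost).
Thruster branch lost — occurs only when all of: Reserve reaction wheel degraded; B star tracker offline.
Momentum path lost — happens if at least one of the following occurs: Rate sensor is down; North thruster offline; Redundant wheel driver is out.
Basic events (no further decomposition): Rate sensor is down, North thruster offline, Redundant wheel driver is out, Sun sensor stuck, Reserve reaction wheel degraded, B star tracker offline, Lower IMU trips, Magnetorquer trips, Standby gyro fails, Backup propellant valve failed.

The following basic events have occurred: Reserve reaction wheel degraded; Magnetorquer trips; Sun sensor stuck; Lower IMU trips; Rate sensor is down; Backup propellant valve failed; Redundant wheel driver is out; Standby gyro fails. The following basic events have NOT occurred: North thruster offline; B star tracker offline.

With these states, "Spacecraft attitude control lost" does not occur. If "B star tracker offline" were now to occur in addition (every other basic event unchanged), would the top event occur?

Counterfactual: set "B star tracker offline" to occurred.
Momentum path lost [OR]: Rate sensor is down=occurs, North thruster offline=not, Redundant wheel driver is out=occurs → at least one input occurs → occurs.
Thruster branch lost [AND]: Reserve reaction wheel degraded=occurs, B star tracker offline=occurs → all inputs occur → occurs.
Sensor suite lost [AND]: Momentum path lost=occurs, Sun sensor stuck=occurs, Thruster branch lost=occurs → all inputs occur → occurs.
Backup chain inoperative [AND]: Lower IMU trips=occurs, Magnetorquer trips=occurs, Standby gyro fails=occurs, Backup propellant valve failed=occurs → all inputs occur → occurs.
Spacecraft attitude control lost [AND]: Sensor suite lost=occurs, Backup chain inoperative=occurs → all inputs occur → occurs.

Yes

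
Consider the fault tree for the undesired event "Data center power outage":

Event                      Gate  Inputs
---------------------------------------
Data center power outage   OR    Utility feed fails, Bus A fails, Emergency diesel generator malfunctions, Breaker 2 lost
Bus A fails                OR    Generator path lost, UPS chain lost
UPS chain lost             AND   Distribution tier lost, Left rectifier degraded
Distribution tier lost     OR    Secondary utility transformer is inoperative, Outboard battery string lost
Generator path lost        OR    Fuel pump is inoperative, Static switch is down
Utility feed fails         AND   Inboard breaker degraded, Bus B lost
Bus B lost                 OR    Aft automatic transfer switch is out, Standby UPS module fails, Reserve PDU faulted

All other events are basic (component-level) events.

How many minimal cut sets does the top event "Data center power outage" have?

Bus B lost [OR]: union of children's cut sets → 3 cut set(s).
Utility feed fails [AND]: one cut set from each child combined → 1 × 3 = 3 cut set(s).
Generator path lost [OR]: union of children's cut sets → 2 cut set(s).
Distribution tier lost [OR]: union of children's cut sets → 2 cut set(s).
UPS chain lost [AND]: one cut set from each child combined → 2 × 1 = 2 cut set(s).
Bus A fails [OR]: union of children's cut sets → 4 cut set(s).
Data center power outage [OR]: union of children's cut sets → 9 cut set(s).
Minimal cut sets: {Aft automatic transfer switch is out, Inboard breaker degraded}; {Inboard breaker degraded, Standby UPS module fails}; {Inboard breaker degraded, Reserve PDU faulted}; {Fuel pump is inoperative}; {Static switch is down}; {Left rectifier degraded, Secondary utility transformer is inoperative}; {Left rectifier degraded, Outboard battery string lost}; {Emergency diesel generator malfunctions}; {Breaker 2 lost}.

9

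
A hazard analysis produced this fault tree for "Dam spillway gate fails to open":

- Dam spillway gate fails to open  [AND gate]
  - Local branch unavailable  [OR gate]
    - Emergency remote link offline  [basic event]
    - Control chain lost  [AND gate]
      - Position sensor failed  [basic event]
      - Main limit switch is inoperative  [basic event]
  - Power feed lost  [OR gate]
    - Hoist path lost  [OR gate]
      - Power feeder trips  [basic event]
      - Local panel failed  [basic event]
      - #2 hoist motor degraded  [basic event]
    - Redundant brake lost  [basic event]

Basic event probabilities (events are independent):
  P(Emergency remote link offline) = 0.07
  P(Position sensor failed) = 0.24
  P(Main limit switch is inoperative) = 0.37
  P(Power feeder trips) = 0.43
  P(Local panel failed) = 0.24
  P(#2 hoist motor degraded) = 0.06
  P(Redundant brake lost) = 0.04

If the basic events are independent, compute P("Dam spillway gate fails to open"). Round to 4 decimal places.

P(Control chain lost) [AND] = 0.24 × 0.37 = 0.088800
P(Local branch unavailable) [OR] = 1 − (1−0.07) × (1−0.088800) = 0.152584
P(Hoist path lost) [OR] = 1 − (1−0.43) × (1−0.24) × (1−0.06) = 0.592792
P(Power feed lost) [OR] = 1 − (1−0.592792) × (1−0.04) = 0.609080
P(Dam spillway gate fails to open) [AND] = 0.152584 × 0.609080 = 0.092936
Rounded to 4 decimal places: P(Dam spillway gate fails to open) ≈ 0.0929.

0.0929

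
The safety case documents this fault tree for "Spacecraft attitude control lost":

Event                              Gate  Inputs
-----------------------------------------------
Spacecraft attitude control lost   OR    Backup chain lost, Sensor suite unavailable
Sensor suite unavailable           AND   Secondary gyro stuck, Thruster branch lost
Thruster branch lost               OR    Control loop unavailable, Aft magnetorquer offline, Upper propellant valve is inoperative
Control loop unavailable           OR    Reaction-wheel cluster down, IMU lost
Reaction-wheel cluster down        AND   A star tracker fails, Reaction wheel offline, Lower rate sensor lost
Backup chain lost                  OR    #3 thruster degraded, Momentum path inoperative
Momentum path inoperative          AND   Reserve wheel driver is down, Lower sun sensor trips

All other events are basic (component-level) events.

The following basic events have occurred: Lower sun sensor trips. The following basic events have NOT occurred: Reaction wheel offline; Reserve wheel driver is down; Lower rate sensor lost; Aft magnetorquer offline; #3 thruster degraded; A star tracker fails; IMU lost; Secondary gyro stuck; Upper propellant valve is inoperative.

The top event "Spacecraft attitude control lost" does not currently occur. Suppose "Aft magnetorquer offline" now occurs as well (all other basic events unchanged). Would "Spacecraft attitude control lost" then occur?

No

Counterfactual: set "Aft magnetorquer offline" to occurred.
Momentum path inoperative [AND]: Reserve wheel driver is down=not, Lower sun sensor trips=occurs → not all inputs occur → does not occur.
Backup chain lost [OR]: #3 thruster degraded=not, Momentum path inoperative=not → no input occurs → does not occur.
Reaction-wheel cluster down [AND]: A star tracker fails=not, Reaction wheel offline=not, Lower rate sensor lost=not → not all inputs occur → does not occur.
Control loop unavailable [OR]: Reaction-wheel cluster down=not, IMU lost=not → no input occurs → does not occur.
Thruster branch lost [OR]: Control loop unavailable=not, Aft magnetorquer offline=occurs, Upper propellant valve is inoperative=not → at least one input occurs → occurs.
Sensor suite unavailable [AND]: Secondary gyro stuck=not, Thruster branch lost=occurs → not all inputs occur → does not occur.
Spacecraft attitude control lost [OR]: Backup chain lost=not, Sensor suite unavailable=not → no input occurs → does not occur.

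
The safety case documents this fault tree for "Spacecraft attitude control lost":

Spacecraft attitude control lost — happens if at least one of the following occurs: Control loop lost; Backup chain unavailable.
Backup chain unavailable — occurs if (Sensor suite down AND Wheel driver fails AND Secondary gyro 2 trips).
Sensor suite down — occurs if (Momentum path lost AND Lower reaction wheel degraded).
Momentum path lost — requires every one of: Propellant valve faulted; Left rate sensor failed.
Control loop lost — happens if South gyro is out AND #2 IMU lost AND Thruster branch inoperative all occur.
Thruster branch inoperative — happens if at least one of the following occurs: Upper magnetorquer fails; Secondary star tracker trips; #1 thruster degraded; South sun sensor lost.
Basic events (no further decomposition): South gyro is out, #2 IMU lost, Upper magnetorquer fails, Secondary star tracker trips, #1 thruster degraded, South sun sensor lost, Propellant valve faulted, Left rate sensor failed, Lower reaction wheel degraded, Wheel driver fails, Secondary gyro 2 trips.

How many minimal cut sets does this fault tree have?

5

Thruster branch inoperative [OR]: union of children's cut sets → 4 cut set(s).
Control loop lost [AND]: one cut set from each child combined → 1 × 1 × 4 = 4 cut set(s).
Momentum path lost [AND]: one cut set from each child combined → 1 × 1 = 1 cut set(s).
Sensor suite down [AND]: one cut set from each child combined → 1 × 1 = 1 cut set(s).
Backup chain unavailable [AND]: one cut set from each child combined → 1 × 1 × 1 = 1 cut set(s).
Spacecraft attitude control lost [OR]: union of children's cut sets → 5 cut set(s).
Minimal cut sets: {#2 IMU lost, South gyro is out, Upper magnetorquer fails}; {#2 IMU lost, Secondary star tracker trips, South gyro is out}; {#1 thruster degraded, #2 IMU lost, South gyro is out}; {#2 IMU lost, South gyro is out, South sun sensor lost}; {Left rate sensor failed, Lower reaction wheel degraded, Propellant valve faulted, Secondary gyro 2 trips, Wheel driver fails}.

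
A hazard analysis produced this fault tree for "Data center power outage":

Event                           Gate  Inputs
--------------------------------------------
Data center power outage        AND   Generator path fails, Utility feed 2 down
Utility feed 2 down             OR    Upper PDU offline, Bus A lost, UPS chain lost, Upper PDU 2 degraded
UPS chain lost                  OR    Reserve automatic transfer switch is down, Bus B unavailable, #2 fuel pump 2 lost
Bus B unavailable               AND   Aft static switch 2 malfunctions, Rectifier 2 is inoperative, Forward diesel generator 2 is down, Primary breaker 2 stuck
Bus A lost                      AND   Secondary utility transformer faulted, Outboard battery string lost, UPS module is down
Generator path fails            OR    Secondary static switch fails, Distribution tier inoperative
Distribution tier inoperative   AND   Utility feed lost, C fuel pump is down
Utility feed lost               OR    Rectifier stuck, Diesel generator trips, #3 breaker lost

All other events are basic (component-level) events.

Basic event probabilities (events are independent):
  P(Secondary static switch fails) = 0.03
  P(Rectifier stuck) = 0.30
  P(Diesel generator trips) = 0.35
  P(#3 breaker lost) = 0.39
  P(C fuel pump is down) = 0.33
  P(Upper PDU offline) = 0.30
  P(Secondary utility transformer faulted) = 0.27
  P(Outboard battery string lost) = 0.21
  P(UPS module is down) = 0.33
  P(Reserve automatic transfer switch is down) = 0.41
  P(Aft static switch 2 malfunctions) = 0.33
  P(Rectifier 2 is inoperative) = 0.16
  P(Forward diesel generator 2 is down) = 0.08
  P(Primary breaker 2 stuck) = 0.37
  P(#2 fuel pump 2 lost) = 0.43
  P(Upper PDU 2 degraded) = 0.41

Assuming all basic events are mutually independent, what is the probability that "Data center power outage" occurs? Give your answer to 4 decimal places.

0.2257

P(Utility feed lost) [OR] = 1 − (1−0.30) × (1−0.35) × (1−0.39) = 0.722450
P(Distribution tier inoperative) [AND] = 0.722450 × 0.33 = 0.238409
P(Generator path fails) [OR] = 1 − (1−0.03) × (1−0.238409) = 0.261257
P(Bus A lost) [AND] = 0.27 × 0.21 × 0.33 = 0.018711
P(Bus B unavailable) [AND] = 0.33 × 0.16 × 0.08 × 0.37 = 0.001563
P(UPS chain lost) [OR] = 1 − (1−0.41) × (1−0.001563) × (1−0.43) = 0.664226
P(Utility feed 2 down) [OR] = 1 − (1−0.30) × (1−0.018711) × (1−0.664226) × (1−0.41) = 0.863920
P(Data center power outage) [AND] = 0.261257 × 0.863920 = 0.225705
Rounded to 4 decimal places: P(Data center power outage) ≈ 0.2257.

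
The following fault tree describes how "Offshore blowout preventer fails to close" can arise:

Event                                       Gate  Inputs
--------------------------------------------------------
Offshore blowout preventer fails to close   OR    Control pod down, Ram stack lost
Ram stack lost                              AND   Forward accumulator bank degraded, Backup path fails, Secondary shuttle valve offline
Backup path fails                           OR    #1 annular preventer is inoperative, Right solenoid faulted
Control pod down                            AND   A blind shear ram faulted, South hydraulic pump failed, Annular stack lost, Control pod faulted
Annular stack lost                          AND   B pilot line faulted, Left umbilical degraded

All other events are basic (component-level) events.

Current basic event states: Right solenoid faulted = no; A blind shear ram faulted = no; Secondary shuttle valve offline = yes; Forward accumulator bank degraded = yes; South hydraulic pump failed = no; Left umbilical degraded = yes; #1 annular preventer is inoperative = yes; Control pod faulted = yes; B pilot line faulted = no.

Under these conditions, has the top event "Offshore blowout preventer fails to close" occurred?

Annular stack lost [AND]: B pilot line faulted=not, Left umbilical degraded=occurs → not all inputs occur → does not occur.
Control pod down [AND]: A blind shear ram faulted=not, South hydraulic pump failed=not, Annular stack lost=not, Control pod faulted=occurs → not all inputs occur → does not occur.
Backup path fails [OR]: #1 annular preventer is inoperative=occurs, Right solenoid faulted=not → at least one input occurs → occurs.
Ram stack lost [AND]: Forward accumulator bank degraded=occurs, Backup path fails=occurs, Secondary shuttle valve offline=occurs → all inputs occur → occurs.
Offshore blowout preventer fails to close [OR]: Control pod down=not, Ram stack lost=occurs → at least one input occurs → occurs.

Yes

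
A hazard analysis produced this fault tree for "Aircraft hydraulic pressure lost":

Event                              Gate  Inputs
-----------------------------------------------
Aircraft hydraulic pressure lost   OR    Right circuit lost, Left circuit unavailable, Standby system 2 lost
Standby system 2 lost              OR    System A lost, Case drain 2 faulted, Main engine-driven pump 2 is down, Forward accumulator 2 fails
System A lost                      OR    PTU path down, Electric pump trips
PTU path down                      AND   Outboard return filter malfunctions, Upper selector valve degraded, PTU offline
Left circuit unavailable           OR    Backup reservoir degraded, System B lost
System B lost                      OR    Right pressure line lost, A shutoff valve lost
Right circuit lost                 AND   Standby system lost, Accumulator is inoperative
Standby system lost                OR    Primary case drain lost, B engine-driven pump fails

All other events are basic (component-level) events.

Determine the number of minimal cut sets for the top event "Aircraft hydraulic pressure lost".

Standby system lost [OR]: union of children's cut sets → 2 cut set(s).
Right circuit lost [AND]: one cut set from each child combined → 2 × 1 = 2 cut set(s).
System B lost [OR]: union of children's cut sets → 2 cut set(s).
Left circuit unavailable [OR]: union of children's cut sets → 3 cut set(s).
PTU path down [AND]: one cut set from each child combined → 1 × 1 × 1 = 1 cut set(s).
System A lost [OR]: union of children's cut sets → 2 cut set(s).
Standby system 2 lost [OR]: union of children's cut sets → 5 cut set(s).
Aircraft hydraulic pressure lost [OR]: union of children's cut sets → 10 cut set(s).
Minimal cut sets: {Accumulator is inoperative, Primary case drain lost}; {Accumulator is inoperative, B engine-driven pump fails}; {Backup reservoir degraded}; {Right pressure line lost}; {A shutoff valve lost}; {Outboard return filter malfunctions, PTU offline, Upper selector valve degraded}; {Electric pump trips}; {Case drain 2 faulted}; {Main engine-driven pump 2 is down}; {Forward accumulator 2 fails}.

10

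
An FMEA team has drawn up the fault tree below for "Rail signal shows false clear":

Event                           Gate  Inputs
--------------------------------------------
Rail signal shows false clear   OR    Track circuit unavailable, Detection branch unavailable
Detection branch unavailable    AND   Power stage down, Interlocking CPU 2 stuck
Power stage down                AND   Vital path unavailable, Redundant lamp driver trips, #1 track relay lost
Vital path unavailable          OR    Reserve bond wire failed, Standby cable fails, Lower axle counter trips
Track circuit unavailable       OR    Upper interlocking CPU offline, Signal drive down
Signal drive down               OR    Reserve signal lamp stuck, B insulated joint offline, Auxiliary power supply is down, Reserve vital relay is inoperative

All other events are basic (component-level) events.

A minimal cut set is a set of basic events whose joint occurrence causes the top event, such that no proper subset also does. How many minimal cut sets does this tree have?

Signal drive down [OR]: union of children's cut sets → 4 cut set(s).
Track circuit unavailable [OR]: union of children's cut sets → 5 cut set(s).
Vital path unavailable [OR]: union of children's cut sets → 3 cut set(s).
Power stage down [AND]: one cut set from each child combined → 3 × 1 × 1 = 3 cut set(s).
Detection branch unavailable [AND]: one cut set from each child combined → 3 × 1 = 3 cut set(s).
Rail signal shows false clear [OR]: union of children's cut sets → 8 cut set(s).
Minimal cut sets: {Upper interlocking CPU offline}; {Reserve signal lamp stuck}; {B insulated joint offline}; {Auxiliary power supply is down}; {Reserve vital relay is inoperative}; {#1 track relay lost, Interlocking CPU 2 stuck, Redundant lamp driver trips, Reserve bond wire failed}; {#1 track relay lost, Interlocking CPU 2 stuck, Redundant lamp driver trips, Standby cable fails}; {#1 track relay lost, Interlocking CPU 2 stuck, Lower axle counter trips, Redundant lamp driver trips}.

8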